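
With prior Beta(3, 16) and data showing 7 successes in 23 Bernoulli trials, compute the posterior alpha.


Conjugate update: alpha_posterior = alpha_prior + k
= 3 + 7 = 10

10


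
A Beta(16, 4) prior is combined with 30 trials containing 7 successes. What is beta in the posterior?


In conjugate updating:
beta_posterior = beta_prior + (n - k)
= 4 + (30 - 7)
= 4 + 23 = 27

27


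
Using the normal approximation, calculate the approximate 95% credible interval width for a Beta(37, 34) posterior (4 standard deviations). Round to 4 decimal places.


Var(Beta) = 37*34/(71^2 * 72) = 0.0035
SD = 0.0589
Width ~ 4*SD = 0.2355

0.2355


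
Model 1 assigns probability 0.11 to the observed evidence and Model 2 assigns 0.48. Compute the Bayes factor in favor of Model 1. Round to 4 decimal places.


BF = P(data|M1) / P(data|M2)
= 0.11 / 0.48 = 0.2292

0.2292


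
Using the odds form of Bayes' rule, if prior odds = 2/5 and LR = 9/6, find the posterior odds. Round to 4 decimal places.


Bayes' rule in odds form: posterior odds = prior odds * LR
= (2 * 9) / (5 * 6)
= 18/30 = 0.6

0.6


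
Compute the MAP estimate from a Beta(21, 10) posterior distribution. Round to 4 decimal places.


MAP = mode of Beta distribution
= (alpha - 1)/(alpha + beta - 2)
= (21-1)/(21+10-2)
= 20/29 = 0.6897

0.6897


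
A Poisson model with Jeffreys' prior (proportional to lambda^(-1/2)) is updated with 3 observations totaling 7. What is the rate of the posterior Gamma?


Posterior = Gamma(0.5 + S, n)
= Gamma(0.5 + 7, 3)
Posterior rate = 0 + n = 3

3.0


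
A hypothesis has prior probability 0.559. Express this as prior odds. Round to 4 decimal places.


Odds = P(H) / P(not H) = 0.559 / 0.441
= 1.2676

1.2676


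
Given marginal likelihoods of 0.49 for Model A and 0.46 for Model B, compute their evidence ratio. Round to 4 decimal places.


Ratio = ML(A) / ML(B) = 0.49/0.46
= 1.0652

1.0652


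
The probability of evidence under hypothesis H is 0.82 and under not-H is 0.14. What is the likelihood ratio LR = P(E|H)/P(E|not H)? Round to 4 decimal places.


LR = 0.82 / 0.14
= 5.8571

5.8571


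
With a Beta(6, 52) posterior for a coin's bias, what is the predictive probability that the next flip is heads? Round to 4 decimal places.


The predictive probability equals the posterior mean.
P(next = heads) = alpha / (alpha + beta)
= 6 / 58 = 0.1034

0.1034


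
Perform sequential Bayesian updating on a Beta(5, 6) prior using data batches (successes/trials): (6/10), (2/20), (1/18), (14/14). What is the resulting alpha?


Accumulate successes: 23
Posterior alpha = prior alpha + sum of successes
= 5 + 23 = 28

28


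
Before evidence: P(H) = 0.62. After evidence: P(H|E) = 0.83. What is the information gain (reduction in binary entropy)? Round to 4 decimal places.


Prior entropy = 0.958
Posterior entropy = 0.6577
Information gain = 0.958 - 0.6577 = 0.3003

0.3003


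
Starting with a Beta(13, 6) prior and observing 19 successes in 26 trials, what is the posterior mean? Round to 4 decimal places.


Posterior parameters: alpha = 13 + 19 = 32
beta = 6 + 7 = 13
Posterior mean = alpha / (alpha + beta) = 32 / 45
= 0.7111

0.7111


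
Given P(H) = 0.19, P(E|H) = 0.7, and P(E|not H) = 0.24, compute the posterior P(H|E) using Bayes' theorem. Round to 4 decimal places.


By Bayes' theorem: P(H|E) = P(E|H)*P(H) / P(E)
P(E) = P(E|H)*P(H) + P(E|not H)*P(not H)
P(E) = 0.7*0.19 + 0.24*0.81 = 0.3274
P(H|E) = 0.7*0.19 / 0.3274 = 0.4062

0.4062


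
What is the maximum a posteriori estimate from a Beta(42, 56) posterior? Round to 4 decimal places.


The MAP estimate equals the mode of the distribution.
Mode of Beta(a,b) = (a-1)/(a+b-2)
= 41/96
= 0.4271

0.4271


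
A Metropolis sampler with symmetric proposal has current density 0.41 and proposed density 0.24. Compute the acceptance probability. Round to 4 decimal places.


For symmetric proposals, acceptance = min(1, pi(x*)/pi(x))
= min(1, 0.24/0.41)
= min(1, 0.5854) = 0.5854

0.5854


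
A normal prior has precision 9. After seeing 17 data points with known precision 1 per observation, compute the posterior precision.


In the conjugate normal model, precisions add:
tau_posterior = tau_prior + n * tau_data
= 9 + 17*1 = 26

26


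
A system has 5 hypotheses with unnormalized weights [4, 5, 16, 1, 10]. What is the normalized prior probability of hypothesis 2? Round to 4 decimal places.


The normalized prior is the weight divided by the total.
Total weight = 36
P(H2) = 5 / 36 = 0.1389

0.1389


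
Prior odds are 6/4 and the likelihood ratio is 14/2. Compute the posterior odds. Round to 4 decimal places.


Posterior odds = prior odds * likelihood ratio
= (6/4) * (14/2)
= 84 / 8
= 10.5

10.5


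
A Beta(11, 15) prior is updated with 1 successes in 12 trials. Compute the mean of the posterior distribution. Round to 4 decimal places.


After update: Beta(12, 26)
Mean = 12 / (12 + 26) = 12 / 38
= 0.3158

0.3158


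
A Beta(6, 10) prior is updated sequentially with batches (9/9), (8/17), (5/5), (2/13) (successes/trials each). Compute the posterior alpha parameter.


Sequential conjugate updating is equivalent to a single batch update.
Total successes across all batches = 24
alpha_posterior = alpha_prior + total_successes = 6 + 24
= 30

30


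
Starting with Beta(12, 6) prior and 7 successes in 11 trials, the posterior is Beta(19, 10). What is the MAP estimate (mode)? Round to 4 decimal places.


The mode of Beta(a, b) when a > 1 and b > 1 is (a-1)/(a+b-2)
= (19 - 1) / (19 + 10 - 2)
= 18 / 27
= 0.6667

0.6667


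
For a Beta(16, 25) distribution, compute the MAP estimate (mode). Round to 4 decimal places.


MAP = mode = (a-1)/(a+b-2)
= (16-1)/(16+25-2)
= 15/39 = 0.3846

0.3846


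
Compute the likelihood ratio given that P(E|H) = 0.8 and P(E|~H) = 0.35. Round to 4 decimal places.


LR = P(E|H) / P(E|~H)
= 0.8 / 0.35 = 2.2857

2.2857


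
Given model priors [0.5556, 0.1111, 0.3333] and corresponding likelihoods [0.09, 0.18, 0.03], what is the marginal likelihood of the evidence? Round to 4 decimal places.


P(E) = sum_i P(M_i) P(E|M_i)
= 0.05 + 0.02 + 0.01
= 0.08

0.08


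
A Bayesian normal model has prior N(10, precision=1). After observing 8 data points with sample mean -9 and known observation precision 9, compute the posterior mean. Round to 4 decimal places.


Posterior mean = (prior_precision * prior_mean + n * data_precision * data_mean) / (prior_precision + n * data_precision)
Numerator = 1*10 + 8*9*-9 = -638
Denominator = 1 + 8*9 = 73
Posterior mean = -8.7397

-8.7397


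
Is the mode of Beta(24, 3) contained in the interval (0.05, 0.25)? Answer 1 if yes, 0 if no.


Mode = (a-1)/(a+b-2) = 23/25 = 0.92
Interval: (0.05, 0.25)
Contains mode? 0

0


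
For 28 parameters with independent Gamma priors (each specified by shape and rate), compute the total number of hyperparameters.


A Gamma prior has 2 hyperparameters per parameter.
Total = 28 * 2 = 56

56


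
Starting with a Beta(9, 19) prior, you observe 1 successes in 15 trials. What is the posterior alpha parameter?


For a Beta-Binomial conjugate model:
Posterior alpha = prior alpha + number of successes
= 9 + 1 = 10

10


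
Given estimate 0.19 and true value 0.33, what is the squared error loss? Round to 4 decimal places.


Squared error = (estimate - true)^2
Difference = -0.14
Loss = -0.14^2 = 0.0196

0.0196


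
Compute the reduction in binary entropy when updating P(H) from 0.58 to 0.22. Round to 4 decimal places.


H_before = -p*log2(p) - (1-p)*log2(1-p) for p=0.58: 0.9815
H_after for p=0.22: 0.7602
Reduction = 0.9815 - 0.7602 = 0.2213

0.2213


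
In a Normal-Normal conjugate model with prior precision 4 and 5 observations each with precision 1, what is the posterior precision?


Posterior precision = prior precision + n * observation precision
= 4 + 5 * 1
= 4 + 5 = 9

9


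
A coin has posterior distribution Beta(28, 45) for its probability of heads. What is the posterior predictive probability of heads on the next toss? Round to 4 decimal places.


Posterior predictive = E[theta] = alpha/(alpha+beta)
= 28/73
= 0.3836

0.3836


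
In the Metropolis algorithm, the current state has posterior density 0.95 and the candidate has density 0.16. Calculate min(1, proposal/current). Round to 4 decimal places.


Ratio = 0.16/0.95 = 0.1684
Acceptance probability = min(1, 0.1684)
= 0.1684

0.1684


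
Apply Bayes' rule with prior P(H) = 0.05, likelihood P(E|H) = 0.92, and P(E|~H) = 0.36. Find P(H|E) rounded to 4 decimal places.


Step 1: Compute marginal P(E) = P(E|H)P(H) + P(E|~H)P(~H)
= 0.92*0.05 + 0.36*0.95 = 0.388
Step 2: P(H|E) = P(E|H)P(H)/P(E) = 0.046/0.388
= 0.1186

0.1186


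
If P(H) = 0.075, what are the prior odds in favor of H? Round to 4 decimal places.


Prior odds = P(H) / (1 - P(H))
= 0.075 / 0.925
= 0.0811

0.0811


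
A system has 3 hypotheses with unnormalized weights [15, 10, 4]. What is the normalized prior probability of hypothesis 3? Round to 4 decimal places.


The normalized prior is the weight divided by the total.
Total weight = 29
P(H3) = 4 / 29 = 0.1379

0.1379


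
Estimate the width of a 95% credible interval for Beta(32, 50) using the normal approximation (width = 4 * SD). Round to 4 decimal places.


For Beta(a,b): Var = ab/((a+b)^2(a+b+1))
Var = 0.0029, SD = 0.0535
Approximate 95% CI width = 4 * 0.0535 = 0.2142

0.2142


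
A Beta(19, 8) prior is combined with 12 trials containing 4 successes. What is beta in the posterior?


In conjugate updating:
beta_posterior = beta_prior + (n - k)
= 8 + (12 - 4)
= 8 + 8 = 16

16


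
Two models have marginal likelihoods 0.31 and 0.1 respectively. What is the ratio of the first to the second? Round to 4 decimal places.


Evidence ratio = 0.31 / 0.1
= 3.1

3.1


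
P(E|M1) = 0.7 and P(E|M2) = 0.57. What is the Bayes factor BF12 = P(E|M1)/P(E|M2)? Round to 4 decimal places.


Bayes factor BF12 = P(E|M1) / P(E|M2)
= 0.7 / 0.57
= 1.2281

1.2281


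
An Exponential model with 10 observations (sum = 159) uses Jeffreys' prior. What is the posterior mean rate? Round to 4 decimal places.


Posterior Gamma(10, 159)
E[lambda] = 10/159 = 0.0629

0.0629


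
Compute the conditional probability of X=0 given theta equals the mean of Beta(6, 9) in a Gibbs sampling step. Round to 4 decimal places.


Mean of Beta(6, 9) = 0.4
P(X=0 | theta=0.4) = 0.6

0.6


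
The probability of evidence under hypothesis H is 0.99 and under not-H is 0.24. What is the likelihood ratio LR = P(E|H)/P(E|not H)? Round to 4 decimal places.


LR = 0.99 / 0.24
= 4.125

4.125


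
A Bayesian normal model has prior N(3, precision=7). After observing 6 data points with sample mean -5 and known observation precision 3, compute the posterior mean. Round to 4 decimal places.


Posterior mean = (prior_precision * prior_mean + n * data_precision * data_mean) / (prior_precision + n * data_precision)
Numerator = 7*3 + 6*3*-5 = -69
Denominator = 7 + 6*3 = 25
Posterior mean = -2.76

-2.76


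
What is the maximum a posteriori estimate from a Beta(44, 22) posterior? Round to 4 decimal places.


The MAP estimate equals the mode of the distribution.
Mode of Beta(a,b) = (a-1)/(a+b-2)
= 43/64
= 0.6719

0.6719


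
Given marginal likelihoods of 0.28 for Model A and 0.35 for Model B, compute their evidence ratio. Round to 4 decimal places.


Ratio = ML(A) / ML(B) = 0.28/0.35
= 0.8

0.8


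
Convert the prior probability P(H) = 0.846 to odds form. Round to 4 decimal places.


P(not H) = 1 - 0.846 = 0.154
Odds = 0.846 / 0.154 = 5.4935

5.4935


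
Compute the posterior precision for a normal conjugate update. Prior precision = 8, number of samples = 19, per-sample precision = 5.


tau_post = tau_0 + n * tau
= 8 + 19 * 5 = 103

103


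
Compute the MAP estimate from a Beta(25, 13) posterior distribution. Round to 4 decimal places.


MAP = mode of Beta distribution
= (alpha - 1)/(alpha + beta - 2)
= (25-1)/(25+13-2)
= 24/36 = 0.6667

0.6667


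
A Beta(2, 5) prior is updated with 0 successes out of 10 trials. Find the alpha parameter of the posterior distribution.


In the Beta-Binomial conjugate update:
alpha_post = alpha_prior + successes
= 2 + 0
= 2

2


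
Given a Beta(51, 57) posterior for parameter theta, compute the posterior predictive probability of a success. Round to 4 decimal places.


For a Beta-Bernoulli model, the predictive probability is the mean:
P(success) = 51/(51+57) = 51/108 = 0.4722

0.4722


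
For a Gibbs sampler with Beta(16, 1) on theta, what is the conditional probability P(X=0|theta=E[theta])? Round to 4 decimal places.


E[theta] = 16/(16+1) = 0.9412
P(X=0|theta) = 1 - theta = 0.0588

0.0588


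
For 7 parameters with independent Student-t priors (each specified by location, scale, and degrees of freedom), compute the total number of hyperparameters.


A Student-t prior has 3 hyperparameters per parameter.
Total = 7 * 3 = 21

21


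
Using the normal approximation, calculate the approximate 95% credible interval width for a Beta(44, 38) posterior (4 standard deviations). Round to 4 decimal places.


Var(Beta) = 44*38/(82^2 * 83) = 0.003
SD = 0.0547
Width ~ 4*SD = 0.2189

0.2189


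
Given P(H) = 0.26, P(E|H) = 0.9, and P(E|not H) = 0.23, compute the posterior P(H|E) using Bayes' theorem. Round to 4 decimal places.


By Bayes' theorem: P(H|E) = P(E|H)*P(H) / P(E)
P(E) = P(E|H)*P(H) + P(E|not H)*P(not H)
P(E) = 0.9*0.26 + 0.23*0.74 = 0.4042
P(H|E) = 0.9*0.26 / 0.4042 = 0.5789

0.5789


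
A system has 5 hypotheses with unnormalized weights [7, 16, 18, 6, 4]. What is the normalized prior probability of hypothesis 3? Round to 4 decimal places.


The normalized prior is the weight divided by the total.
Total weight = 51
P(H3) = 18 / 51 = 0.3529

0.3529


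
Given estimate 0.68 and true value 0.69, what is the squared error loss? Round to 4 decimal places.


Squared error = (estimate - true)^2
Difference = -0.01
Loss = -0.01^2 = 0.0001

0.0001


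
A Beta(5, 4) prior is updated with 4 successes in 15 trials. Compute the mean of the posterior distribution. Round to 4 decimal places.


After update: Beta(9, 15)
Mean = 9 / (9 + 15) = 9 / 24
= 0.375

0.375


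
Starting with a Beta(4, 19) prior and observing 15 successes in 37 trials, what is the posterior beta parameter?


Posterior beta = prior beta + failures
Failures = 37 - 15 = 22
beta_post = 19 + 22 = 41

41


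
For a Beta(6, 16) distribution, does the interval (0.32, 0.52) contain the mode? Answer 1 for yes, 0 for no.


Mode of Beta(a,b) = (a-1)/(a+b-2)
= (6-1)/(6+16-2) = 0.25
Check: 0.32 <= 0.25 <= 0.52?
Result: 0

0


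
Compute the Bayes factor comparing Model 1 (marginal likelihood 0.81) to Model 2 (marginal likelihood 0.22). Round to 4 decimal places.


BF12 = marginal likelihood of M1 / marginal likelihood of M2
= 0.81/0.22
= 3.6818

3.6818


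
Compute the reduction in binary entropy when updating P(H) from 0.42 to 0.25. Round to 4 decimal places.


H_before = -p*log2(p) - (1-p)*log2(1-p) for p=0.42: 0.9815
H_after for p=0.25: 0.8113
Reduction = 0.9815 - 0.8113 = 0.1702

0.1702


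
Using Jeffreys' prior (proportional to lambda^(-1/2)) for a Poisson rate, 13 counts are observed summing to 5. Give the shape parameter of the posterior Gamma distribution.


Conjugate update: Gamma(prior_shape + S, prior_rate + n).
Prior shape = 0.5, prior rate = 0.
Posterior shape = 0.5 + S = 0.5 + 5 = 5.5

5.5


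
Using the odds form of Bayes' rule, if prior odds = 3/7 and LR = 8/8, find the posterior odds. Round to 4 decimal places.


Bayes' rule in odds form: posterior odds = prior odds * LR
= (3 * 8) / (7 * 8)
= 24/56 = 0.4286

0.4286


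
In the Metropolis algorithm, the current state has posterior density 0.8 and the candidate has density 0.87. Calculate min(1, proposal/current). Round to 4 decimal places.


Ratio = 0.87/0.8 = 1.0875
Acceptance probability = min(1, 1.0875)
= 1.0

1.0


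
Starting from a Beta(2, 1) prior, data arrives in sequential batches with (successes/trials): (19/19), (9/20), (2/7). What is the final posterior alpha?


In sequential Bayesian updating, we sum all successes.
Total successes = 30
Final alpha = 2 + 30 = 32

32


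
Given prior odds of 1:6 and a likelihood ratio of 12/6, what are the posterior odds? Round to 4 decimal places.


Posterior odds = prior odds * LR
Prior odds = 1/6 = 0.1667
LR = 12/6 = 2.0
Posterior odds = 0.1667 * 2.0 = 0.3333

0.3333


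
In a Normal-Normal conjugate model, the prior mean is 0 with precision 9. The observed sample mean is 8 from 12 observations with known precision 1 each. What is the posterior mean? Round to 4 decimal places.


Posterior precision = tau0 + n*tau = 9 + 12*1 = 21
Posterior mean = (tau0*mu0 + n*tau*xbar) / posterior_precision
= (9*0 + 12*1*8) / 21
= 96 / 21 = 4.5714

4.5714


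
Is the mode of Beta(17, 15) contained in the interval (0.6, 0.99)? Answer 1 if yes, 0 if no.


Mode = (a-1)/(a+b-2) = 16/30 = 0.5333
Interval: (0.6, 0.99)
Contains mode? 0

0


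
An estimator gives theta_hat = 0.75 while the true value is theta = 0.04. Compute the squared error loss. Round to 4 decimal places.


The squared error loss is (theta_hat - theta)^2
= (0.75 - 0.04)^2
= (0.71)^2 = 0.5041

0.5041


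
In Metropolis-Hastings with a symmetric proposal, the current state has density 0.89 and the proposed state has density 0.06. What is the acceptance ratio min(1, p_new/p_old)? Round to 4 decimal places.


Ratio = p_new / p_old = 0.06 / 0.89 = 0.0674
Acceptance = min(1, 0.0674) = 0.0674

0.0674


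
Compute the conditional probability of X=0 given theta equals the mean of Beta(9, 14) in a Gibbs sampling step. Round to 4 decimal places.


Mean of Beta(9, 14) = 0.3913
P(X=0 | theta=0.3913) = 0.6087

0.6087


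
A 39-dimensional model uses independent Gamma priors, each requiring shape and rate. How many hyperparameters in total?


Per parameter: 2 (shape and rate).
Total = 39 * 2 = 78

78


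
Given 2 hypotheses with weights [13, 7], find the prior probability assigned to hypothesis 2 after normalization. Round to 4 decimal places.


To normalize, divide each weight by the sum of all weights.
Sum = 20
Prior(H2) = 7/20 = 0.35

0.35


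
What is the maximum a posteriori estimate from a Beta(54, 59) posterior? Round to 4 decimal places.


The MAP estimate equals the mode of the distribution.
Mode of Beta(a,b) = (a-1)/(a+b-2)
= 53/111
= 0.4775

0.4775


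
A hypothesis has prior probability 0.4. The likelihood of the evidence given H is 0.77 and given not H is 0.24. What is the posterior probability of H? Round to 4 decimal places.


Using Bayes' theorem:
P(E) = 0.4 * 0.77 + 0.6 * 0.24
P(E) = 0.452
P(H|E) = (0.4 * 0.77) / 0.452 = 0.6814

0.6814


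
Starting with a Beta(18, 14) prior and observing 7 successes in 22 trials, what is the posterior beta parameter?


Posterior beta = prior beta + failures
Failures = 22 - 7 = 15
beta_post = 14 + 15 = 29

29


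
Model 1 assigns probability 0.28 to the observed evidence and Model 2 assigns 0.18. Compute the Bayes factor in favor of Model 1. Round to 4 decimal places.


BF = P(data|M1) / P(data|M2)
= 0.28 / 0.18 = 1.5556

1.5556


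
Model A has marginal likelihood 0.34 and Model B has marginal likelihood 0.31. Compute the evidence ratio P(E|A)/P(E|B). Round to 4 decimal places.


Evidence ratio = P(E|A) / P(E|B)
= 0.34 / 0.31
= 1.0968

1.0968


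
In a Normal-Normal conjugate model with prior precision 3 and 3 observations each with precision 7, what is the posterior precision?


Posterior precision = prior precision + n * observation precision
= 3 + 3 * 7
= 3 + 21 = 24

24


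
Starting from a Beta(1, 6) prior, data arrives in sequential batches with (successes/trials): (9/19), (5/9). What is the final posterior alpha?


In sequential Bayesian updating, we sum all successes.
Total successes = 14
Final alpha = 1 + 14 = 15

15


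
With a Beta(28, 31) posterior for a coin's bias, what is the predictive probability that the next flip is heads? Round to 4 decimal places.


The predictive probability equals the posterior mean.
P(next = heads) = alpha / (alpha + beta)
= 28 / 59 = 0.4746

0.4746


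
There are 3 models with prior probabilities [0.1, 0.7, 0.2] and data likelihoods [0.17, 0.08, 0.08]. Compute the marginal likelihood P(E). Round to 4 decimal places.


P(E) = sum over models of P(M_i) * P(E|M_i)
= 0.1*0.17 + 0.7*0.08 + 0.2*0.08
= 0.089

0.089


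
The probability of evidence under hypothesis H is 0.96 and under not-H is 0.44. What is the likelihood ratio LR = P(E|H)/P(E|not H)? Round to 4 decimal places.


LR = 0.96 / 0.44
= 2.1818

2.1818


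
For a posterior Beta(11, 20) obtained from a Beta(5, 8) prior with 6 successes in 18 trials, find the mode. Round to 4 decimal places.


Mode = (alpha - 1) / (alpha + beta - 2)
= 10 / 29
= 0.3448

0.3448


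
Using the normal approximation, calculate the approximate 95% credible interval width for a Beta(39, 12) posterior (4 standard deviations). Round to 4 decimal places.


Var(Beta) = 39*12/(51^2 * 52) = 0.0035
SD = 0.0588
Width ~ 4*SD = 0.2353

0.2353


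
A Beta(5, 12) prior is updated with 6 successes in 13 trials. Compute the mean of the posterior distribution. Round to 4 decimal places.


After update: Beta(11, 19)
Mean = 11 / (11 + 19) = 11 / 30
= 0.3667

0.3667


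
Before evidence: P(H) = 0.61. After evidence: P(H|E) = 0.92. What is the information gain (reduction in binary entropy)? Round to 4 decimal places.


Prior entropy = 0.9648
Posterior entropy = 0.4022
Information gain = 0.9648 - 0.4022 = 0.5626

0.5626


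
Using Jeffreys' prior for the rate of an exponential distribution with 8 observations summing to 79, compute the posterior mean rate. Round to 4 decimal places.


Jeffreys' prior leads to posterior Gamma(8, 79).
Mean = 8/79 = 0.1013

0.1013


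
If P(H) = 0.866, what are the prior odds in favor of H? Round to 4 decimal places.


Prior odds = P(H) / (1 - P(H))
= 0.866 / 0.134
= 6.4627

6.4627


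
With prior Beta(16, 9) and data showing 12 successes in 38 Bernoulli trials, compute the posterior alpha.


Conjugate update: alpha_posterior = alpha_prior + k
= 16 + 12 = 28

28


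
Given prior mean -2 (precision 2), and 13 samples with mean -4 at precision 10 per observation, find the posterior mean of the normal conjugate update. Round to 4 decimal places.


The posterior mean is a precision-weighted average of prior and data.
Post. prec. = 2 + 130 = 132
Post. mean = (-4 + -520)/132 = -524/132 = -3.9697

-3.9697


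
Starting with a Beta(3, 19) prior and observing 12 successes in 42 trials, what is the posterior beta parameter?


Posterior beta = prior beta + failures
Failures = 42 - 12 = 30
beta_post = 19 + 30 = 49

49


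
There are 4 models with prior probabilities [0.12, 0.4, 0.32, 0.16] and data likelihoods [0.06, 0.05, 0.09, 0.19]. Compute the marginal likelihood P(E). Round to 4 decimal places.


P(E) = sum over models of P(M_i) * P(E|M_i)
= 0.12*0.06 + 0.4*0.05 + 0.32*0.09 + 0.16*0.19
= 0.0864

0.0864


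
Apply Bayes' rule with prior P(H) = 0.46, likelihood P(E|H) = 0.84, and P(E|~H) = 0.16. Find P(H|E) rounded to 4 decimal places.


Step 1: Compute marginal P(E) = P(E|H)P(H) + P(E|~H)P(~H)
= 0.84*0.46 + 0.16*0.54 = 0.4728
Step 2: P(H|E) = P(E|H)P(H)/P(E) = 0.3864/0.4728
= 0.8173

0.8173


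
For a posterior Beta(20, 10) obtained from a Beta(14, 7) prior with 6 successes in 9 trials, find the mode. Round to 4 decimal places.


Mode = (alpha - 1) / (alpha + beta - 2)
= 19 / 28
= 0.6786

0.6786


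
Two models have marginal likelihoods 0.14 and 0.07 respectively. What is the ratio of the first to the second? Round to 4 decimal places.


Evidence ratio = 0.14 / 0.07
= 2.0

2.0


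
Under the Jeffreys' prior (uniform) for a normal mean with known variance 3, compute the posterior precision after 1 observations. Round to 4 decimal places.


Prior precision = 0 (flat prior).
Post. prec. = 0 + n/var = 1/3 = 0.3333

0.3333


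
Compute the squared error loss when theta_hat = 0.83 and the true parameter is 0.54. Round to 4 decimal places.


L = (theta_hat - theta_true)^2
= (0.83 - 0.54)^2
= 0.29^2 = 0.0841

0.0841


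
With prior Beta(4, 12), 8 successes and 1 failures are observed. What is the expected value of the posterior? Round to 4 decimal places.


Posterior = Beta(12, 13)
E[theta] = alpha/(alpha+beta)
= 12/25 = 0.48

0.48


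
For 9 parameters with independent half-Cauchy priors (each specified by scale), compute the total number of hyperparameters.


A half-Cauchy prior has 1 hyperparameter per parameter.
Total = 9 * 1 = 9

9


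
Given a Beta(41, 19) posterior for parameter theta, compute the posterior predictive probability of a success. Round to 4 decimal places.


For a Beta-Bernoulli model, the predictive probability is the mean:
P(success) = 41/(41+19) = 41/60 = 0.6833

0.6833


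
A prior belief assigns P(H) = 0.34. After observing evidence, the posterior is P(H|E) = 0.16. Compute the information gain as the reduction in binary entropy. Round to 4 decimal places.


H(prior) = -0.34*log2(0.34) - 0.66*log2(0.66)
= 0.9248
H(post) = -0.16*log2(0.16) - 0.84*log2(0.84)
= 0.6343
IG = 0.9248 - 0.6343 = 0.2905

0.2905


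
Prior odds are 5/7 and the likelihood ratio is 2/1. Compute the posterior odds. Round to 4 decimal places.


Posterior odds = prior odds * likelihood ratio
= (5/7) * (2/1)
= 10 / 7
= 1.4286

1.4286


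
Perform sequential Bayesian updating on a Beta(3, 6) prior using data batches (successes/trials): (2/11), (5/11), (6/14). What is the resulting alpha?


Accumulate successes: 13
Posterior alpha = prior alpha + sum of successes
= 3 + 13 = 16

16


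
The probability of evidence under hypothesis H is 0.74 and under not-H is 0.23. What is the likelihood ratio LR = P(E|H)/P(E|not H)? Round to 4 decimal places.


LR = 0.74 / 0.23
= 3.2174

3.2174


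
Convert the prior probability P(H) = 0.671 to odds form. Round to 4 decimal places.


P(not H) = 1 - 0.671 = 0.329
Odds = 0.671 / 0.329 = 2.0395

2.0395


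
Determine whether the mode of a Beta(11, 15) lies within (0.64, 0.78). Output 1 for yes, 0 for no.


First find the mode: (a-1)/(a+b-2) = 0.4167
Is 0.4167 in (0.64, 0.78)? 0

0


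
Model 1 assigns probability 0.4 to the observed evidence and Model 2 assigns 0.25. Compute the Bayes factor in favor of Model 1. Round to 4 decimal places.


BF = P(data|M1) / P(data|M2)
= 0.4 / 0.25 = 1.6

1.6


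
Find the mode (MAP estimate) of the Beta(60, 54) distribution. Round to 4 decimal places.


For Beta(a,b) with a,b > 1:
Mode = (a-1)/(a+b-2) = (60-1)/(114-2)
= 59/112 = 0.5268

0.5268


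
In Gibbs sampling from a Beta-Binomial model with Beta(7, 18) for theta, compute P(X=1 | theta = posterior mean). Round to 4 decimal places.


Posterior mean = alpha/(alpha+beta) = 7/25 = 0.28
P(X=1|theta=mean) = theta = 0.28

0.28


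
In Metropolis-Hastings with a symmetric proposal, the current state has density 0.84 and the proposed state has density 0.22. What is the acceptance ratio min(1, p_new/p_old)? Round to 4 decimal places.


Ratio = p_new / p_old = 0.22 / 0.84 = 0.2619
Acceptance = min(1, 0.2619) = 0.2619

0.2619


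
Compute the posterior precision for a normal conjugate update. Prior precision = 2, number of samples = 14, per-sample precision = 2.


tau_post = tau_0 + n * tau
= 2 + 14 * 2 = 30

30


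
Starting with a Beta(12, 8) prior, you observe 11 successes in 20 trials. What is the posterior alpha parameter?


For a Beta-Binomial conjugate model:
Posterior alpha = prior alpha + number of successes
= 12 + 11 = 23

23


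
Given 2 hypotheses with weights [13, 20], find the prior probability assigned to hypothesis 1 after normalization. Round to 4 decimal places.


To normalize, divide each weight by the sum of all weights.
Sum = 33
Prior(H1) = 13/33 = 0.3939

0.3939


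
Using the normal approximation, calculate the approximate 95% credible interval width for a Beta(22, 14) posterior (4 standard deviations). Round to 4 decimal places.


Var(Beta) = 22*14/(36^2 * 37) = 0.0064
SD = 0.0801
Width ~ 4*SD = 0.3206

0.3206


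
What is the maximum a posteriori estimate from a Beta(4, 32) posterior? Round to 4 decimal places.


The MAP estimate equals the mode of the distribution.
Mode of Beta(a,b) = (a-1)/(a+b-2)
= 3/34
= 0.0882

0.0882


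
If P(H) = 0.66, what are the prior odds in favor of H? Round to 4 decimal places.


Prior odds = P(H) / (1 - P(H))
= 0.66 / 0.34
= 1.9412

1.9412


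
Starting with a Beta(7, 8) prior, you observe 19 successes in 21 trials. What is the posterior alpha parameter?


For a Beta-Binomial conjugate model:
Posterior alpha = prior alpha + number of successes
= 7 + 19 = 26

26


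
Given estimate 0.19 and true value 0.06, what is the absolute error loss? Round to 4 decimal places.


Absolute error = |estimate - true|
= |0.13| = 0.13

0.13


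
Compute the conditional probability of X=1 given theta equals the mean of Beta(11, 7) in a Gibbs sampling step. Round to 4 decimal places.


Mean of Beta(11, 7) = 0.6111
P(X=1 | theta=0.6111) = 0.6111

0.6111


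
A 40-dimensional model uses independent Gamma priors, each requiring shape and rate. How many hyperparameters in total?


Per parameter: 2 (shape and rate).
Total = 40 * 2 = 80

80


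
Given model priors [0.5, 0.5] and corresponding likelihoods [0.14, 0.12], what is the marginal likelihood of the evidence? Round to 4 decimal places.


P(E) = sum_i P(M_i) P(E|M_i)
= 0.07 + 0.06
= 0.13

0.13


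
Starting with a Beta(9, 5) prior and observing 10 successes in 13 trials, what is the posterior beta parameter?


Posterior beta = prior beta + failures
Failures = 13 - 10 = 3
beta_post = 5 + 3 = 8

8


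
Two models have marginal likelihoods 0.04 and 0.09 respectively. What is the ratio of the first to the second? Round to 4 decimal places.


Evidence ratio = 0.04 / 0.09
= 0.4444

0.4444


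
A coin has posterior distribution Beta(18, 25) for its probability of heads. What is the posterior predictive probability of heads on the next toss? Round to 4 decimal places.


Posterior predictive = E[theta] = alpha/(alpha+beta)
= 18/43
= 0.4186

0.4186


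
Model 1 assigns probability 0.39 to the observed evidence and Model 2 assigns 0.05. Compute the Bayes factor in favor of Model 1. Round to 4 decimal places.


BF = P(data|M1) / P(data|M2)
= 0.39 / 0.05 = 7.8

7.8


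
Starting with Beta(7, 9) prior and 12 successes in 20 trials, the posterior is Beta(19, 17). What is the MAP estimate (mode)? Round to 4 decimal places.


The mode of Beta(a, b) when a > 1 and b > 1 is (a-1)/(a+b-2)
= (19 - 1) / (19 + 17 - 2)
= 18 / 34
= 0.5294

0.5294


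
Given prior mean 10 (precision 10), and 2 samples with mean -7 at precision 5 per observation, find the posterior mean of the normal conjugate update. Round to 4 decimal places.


The posterior mean is a precision-weighted average of prior and data.
Post. prec. = 10 + 10 = 20
Post. mean = (100 + -70)/20 = 30/20 = 1.5

1.5


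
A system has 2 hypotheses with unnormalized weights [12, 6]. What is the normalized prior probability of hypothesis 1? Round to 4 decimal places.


The normalized prior is the weight divided by the total.
Total weight = 18
P(H1) = 12 / 18 = 0.6667

0.6667


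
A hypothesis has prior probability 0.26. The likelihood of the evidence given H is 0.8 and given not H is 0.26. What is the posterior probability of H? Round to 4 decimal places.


Using Bayes' theorem:
P(E) = 0.26 * 0.8 + 0.74 * 0.26
P(E) = 0.4004
P(H|E) = (0.26 * 0.8) / 0.4004 = 0.5195

0.5195


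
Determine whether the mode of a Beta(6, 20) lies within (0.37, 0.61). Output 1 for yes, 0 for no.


First find the mode: (a-1)/(a+b-2) = 0.2083
Is 0.2083 in (0.37, 0.61)? 0

0


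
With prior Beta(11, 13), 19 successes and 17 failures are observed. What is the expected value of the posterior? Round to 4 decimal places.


Posterior = Beta(30, 30)
E[theta] = alpha/(alpha+beta)
= 30/60 = 0.5

0.5


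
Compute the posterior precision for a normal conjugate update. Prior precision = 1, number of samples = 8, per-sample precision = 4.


tau_post = tau_0 + n * tau
= 1 + 8 * 4 = 33

33


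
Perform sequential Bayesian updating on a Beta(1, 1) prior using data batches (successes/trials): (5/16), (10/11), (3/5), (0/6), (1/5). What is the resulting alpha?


Accumulate successes: 19
Posterior alpha = prior alpha + sum of successes
= 1 + 19 = 20

20


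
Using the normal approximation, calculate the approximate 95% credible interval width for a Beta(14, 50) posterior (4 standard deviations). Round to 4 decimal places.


Var(Beta) = 14*50/(64^2 * 65) = 0.0026
SD = 0.0513
Width ~ 4*SD = 0.2051

0.2051


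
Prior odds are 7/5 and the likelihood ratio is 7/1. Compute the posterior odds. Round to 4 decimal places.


Posterior odds = prior odds * likelihood ratio
= (7/5) * (7/1)
= 49 / 5
= 9.8

9.8


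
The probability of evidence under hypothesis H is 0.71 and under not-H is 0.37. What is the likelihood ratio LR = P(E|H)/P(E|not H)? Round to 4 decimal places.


LR = 0.71 / 0.37
= 1.9189

1.9189


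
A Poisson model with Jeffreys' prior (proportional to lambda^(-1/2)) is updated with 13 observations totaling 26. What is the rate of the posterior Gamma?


Posterior = Gamma(0.5 + S, n)
= Gamma(0.5 + 26, 13)
Posterior rate = 0 + n = 13

13.0


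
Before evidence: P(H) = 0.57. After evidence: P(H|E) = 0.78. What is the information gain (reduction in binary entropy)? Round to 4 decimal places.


Prior entropy = 0.9858
Posterior entropy = 0.7602
Information gain = 0.9858 - 0.7602 = 0.2256

0.2256


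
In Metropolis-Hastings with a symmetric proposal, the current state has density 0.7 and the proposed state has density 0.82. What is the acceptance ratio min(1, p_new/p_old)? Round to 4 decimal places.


Ratio = p_new / p_old = 0.82 / 0.7 = 1.1714
Acceptance = min(1, 1.1714) = 1.0

1.0


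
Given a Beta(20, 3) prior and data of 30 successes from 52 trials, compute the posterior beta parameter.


Number of failures = 52 - 30 = 22
Posterior beta = 3 + 22 = 25

25


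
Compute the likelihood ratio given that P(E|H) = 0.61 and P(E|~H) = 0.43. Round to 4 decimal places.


LR = P(E|H) / P(E|~H)
= 0.61 / 0.43 = 1.4186

1.4186


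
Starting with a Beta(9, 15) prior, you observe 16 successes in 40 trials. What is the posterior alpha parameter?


For a Beta-Binomial conjugate model:
Posterior alpha = prior alpha + number of successes
= 9 + 16 = 25

25


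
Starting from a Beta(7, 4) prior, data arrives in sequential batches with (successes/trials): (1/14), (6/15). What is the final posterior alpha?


In sequential Bayesian updating, we sum all successes.
Total successes = 7
Final alpha = 7 + 7 = 14

14


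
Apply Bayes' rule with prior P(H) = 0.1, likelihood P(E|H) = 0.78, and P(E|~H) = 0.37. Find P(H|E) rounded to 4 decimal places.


Step 1: Compute marginal P(E) = P(E|H)P(H) + P(E|~H)P(~H)
= 0.78*0.1 + 0.37*0.9 = 0.411
Step 2: P(H|E) = P(E|H)P(H)/P(E) = 0.078/0.411
= 0.1898

0.1898


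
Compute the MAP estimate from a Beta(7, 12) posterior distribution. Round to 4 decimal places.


MAP = mode of Beta distribution
= (alpha - 1)/(alpha + beta - 2)
= (7-1)/(7+12-2)
= 6/17 = 0.3529

0.3529


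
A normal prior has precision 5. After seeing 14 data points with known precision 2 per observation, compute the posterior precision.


In the conjugate normal model, precisions add:
tau_posterior = tau_prior + n * tau_data
= 5 + 14*2 = 33

33


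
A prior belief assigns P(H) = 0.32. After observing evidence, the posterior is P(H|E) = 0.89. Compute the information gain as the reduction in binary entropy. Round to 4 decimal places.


H(prior) = -0.32*log2(0.32) - 0.68*log2(0.68)
= 0.9044
H(post) = -0.89*log2(0.89) - 0.11*log2(0.11)
= 0.4999
IG = 0.9044 - 0.4999 = 0.4045

0.4045


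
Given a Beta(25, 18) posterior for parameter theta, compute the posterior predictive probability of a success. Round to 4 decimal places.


For a Beta-Bernoulli model, the predictive probability is the mean:
P(success) = 25/(25+18) = 25/43 = 0.5814

0.5814


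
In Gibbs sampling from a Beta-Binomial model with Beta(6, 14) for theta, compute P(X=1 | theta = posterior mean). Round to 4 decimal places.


Posterior mean = alpha/(alpha+beta) = 6/20 = 0.3
P(X=1|theta=mean) = theta = 0.3

0.3


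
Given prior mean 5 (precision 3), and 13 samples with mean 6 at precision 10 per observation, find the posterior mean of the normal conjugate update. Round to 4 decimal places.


The posterior mean is a precision-weighted average of prior and data.
Post. prec. = 3 + 130 = 133
Post. mean = (15 + 780)/133 = 795/133 = 5.9774

5.9774


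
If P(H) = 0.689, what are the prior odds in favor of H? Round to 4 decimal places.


Prior odds = P(H) / (1 - P(H))
= 0.689 / 0.311
= 2.2154

2.2154


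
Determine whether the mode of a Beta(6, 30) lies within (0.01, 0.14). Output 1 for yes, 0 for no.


First find the mode: (a-1)/(a+b-2) = 0.1471
Is 0.1471 in (0.01, 0.14)? 0

0


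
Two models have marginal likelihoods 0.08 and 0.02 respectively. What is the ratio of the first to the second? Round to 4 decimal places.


Evidence ratio = 0.08 / 0.02
= 4.0

4.0


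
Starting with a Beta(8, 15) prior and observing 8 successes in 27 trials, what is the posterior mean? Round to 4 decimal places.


Posterior parameters: alpha = 8 + 8 = 16
beta = 15 + 19 = 34
Posterior mean = alpha / (alpha + beta) = 16 / 50
= 0.32

0.32


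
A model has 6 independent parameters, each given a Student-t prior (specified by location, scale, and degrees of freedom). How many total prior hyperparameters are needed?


Each Student-t prior needs 3 hyperparameters (location, scale, and degrees of freedom).
Total = 3 * 6 = 18

18


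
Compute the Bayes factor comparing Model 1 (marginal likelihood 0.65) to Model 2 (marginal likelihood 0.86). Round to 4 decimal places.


BF12 = marginal likelihood of M1 / marginal likelihood of M2
= 0.65/0.86
= 0.7558

0.7558


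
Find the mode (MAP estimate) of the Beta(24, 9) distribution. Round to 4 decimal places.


For Beta(a,b) with a,b > 1:
Mode = (a-1)/(a+b-2) = (24-1)/(33-2)
= 23/31 = 0.7419

0.7419


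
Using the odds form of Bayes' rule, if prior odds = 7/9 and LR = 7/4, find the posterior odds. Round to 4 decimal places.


Bayes' rule in odds form: posterior odds = prior odds * LR
= (7 * 7) / (9 * 4)
= 49/36 = 1.3611

1.3611


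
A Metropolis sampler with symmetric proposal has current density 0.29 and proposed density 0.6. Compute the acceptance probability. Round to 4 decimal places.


For symmetric proposals, acceptance = min(1, pi(x*)/pi(x))
= min(1, 0.6/0.29)
= min(1, 2.069) = 1.0

1.0


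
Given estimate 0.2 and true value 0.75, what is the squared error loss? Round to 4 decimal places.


Squared error = (estimate - true)^2
Difference = -0.55
Loss = -0.55^2 = 0.3025

0.3025


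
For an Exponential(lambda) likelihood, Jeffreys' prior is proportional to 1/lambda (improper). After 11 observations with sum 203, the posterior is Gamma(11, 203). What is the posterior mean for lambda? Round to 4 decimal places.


Posterior = Gamma(n, sum_x) = Gamma(11, 203)
Posterior mean = shape/rate = 11/203
= 0.0542

0.0542


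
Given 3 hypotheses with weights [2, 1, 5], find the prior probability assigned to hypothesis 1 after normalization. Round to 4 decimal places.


To normalize, divide each weight by the sum of all weights.
Sum = 8
Prior(H1) = 2/8 = 0.25

0.25
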